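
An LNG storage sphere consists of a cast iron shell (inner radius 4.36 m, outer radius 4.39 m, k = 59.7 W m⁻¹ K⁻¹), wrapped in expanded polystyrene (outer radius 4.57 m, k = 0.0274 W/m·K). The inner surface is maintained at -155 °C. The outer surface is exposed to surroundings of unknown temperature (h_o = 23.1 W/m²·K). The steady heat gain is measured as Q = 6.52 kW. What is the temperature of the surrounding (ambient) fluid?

T_out = 16.0 °C

Sum the resistances:
  R_cast iron = (1/4.36 − 1/4.39)/(4πk) = 0.001567/(4π·59.7) = 2.089×10^-6 K/W
  R_expanded polystyrene = (1/4.39 − 1/4.57)/(4πk) = 0.008972/(4π·0.0274) = 0.02606 K/W
  R_conv,out = 1/(4πr²h) = 1/(4π·4.57²·23.1) = 1.649×10^-4 K/W
ΣR = 0.02622 K/W
ΔT = Q·ΣR = 6520 × 0.02622 = 171.0 K
Heat flows inward, so T_out = T_in + ΔT = -155 + 171.0 = 16.0 °C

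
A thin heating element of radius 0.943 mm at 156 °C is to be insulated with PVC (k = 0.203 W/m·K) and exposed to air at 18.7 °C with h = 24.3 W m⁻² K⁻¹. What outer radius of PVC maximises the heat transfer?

r_cr = 0.835 cm

For a cylinder, r_cr = k_ins/h = 0.203/24.3 = 0.00835 m = 0.835 cm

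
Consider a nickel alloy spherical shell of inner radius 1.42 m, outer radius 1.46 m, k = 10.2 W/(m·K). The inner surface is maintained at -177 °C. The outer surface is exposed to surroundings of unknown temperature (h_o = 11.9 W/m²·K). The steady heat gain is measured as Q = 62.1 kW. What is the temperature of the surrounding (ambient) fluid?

Sum the resistances:
  R_nickel alloy = (1/1.42 − 1/1.46)/(4πk) = 0.01929/(4π·10.2) = 1.505×10^-4 K/W
  R_conv,out = 1/(4πr²h) = 1/(4π·1.46²·11.9) = 0.003137 K/W
ΣR = 0.003288 K/W
ΔT = Q·ΣR = 62100 × 0.003288 = 204.2 K
Heat flows inward, so T_out = T_in + ΔT = -177 + 204.2 = 27.2 °C

T_out = 27.2 °C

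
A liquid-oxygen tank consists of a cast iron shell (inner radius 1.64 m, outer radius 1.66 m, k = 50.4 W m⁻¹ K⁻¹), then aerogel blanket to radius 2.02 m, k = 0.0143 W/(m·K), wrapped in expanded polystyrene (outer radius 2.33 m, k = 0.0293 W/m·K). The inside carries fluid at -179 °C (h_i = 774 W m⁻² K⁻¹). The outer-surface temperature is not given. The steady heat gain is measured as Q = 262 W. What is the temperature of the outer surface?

T_out = 24.4 °C

Sum the resistances:
  R_conv,in = 1/(4πr²h) = 1/(4π·1.64²·774) = 3.823×10^-5 K/W
  R_cast iron = (1/1.64 − 1/1.66)/(4πk) = 0.007346/(4π·50.4) = 1.160×10^-5 K/W
  R_aerogel blanket = (1/1.66 − 1/2.02)/(4πk) = 0.1074/(4π·0.0143) = 0.5974 K/W
  R_expanded polystyrene = (1/2.02 − 1/2.33)/(4πk) = 0.06586/(4π·0.0293) = 0.1789 K/W
ΣR = 0.7764 K/W
ΔT = Q·ΣR = 262 × 0.7764 = 203.4 K
Heat flows inward, so T_out = T_in + ΔT = -179 + 203.4 = 24.4 °C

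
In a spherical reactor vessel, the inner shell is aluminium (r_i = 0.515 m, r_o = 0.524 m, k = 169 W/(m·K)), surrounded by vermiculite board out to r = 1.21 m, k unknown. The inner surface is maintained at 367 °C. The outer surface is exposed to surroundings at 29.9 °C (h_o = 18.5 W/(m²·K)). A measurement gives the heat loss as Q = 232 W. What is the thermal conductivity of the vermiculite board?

k = 0.0594 W/m·K

ΣR = ΔT/Q = |367 − 29.9|/232 = 1.453 K/W
Known resistances:
  R_aluminium = (1/0.515 − 1/0.524)/(4πk) = 0.03335/(4π·169) = 1.570×10^-5 K/W
  R_conv,out = 1/(4πr²h) = 1/(4π·1.21²·18.5) = 0.002938 K/W
R_vermiculite board = ΣR − ΣR_known = 1.453 − 0.002954 = 1.450 K/W
(1/r₁−1/r₂)/(4πk) = 1.450 ⇒ k = 1.082/(4π·1.450) = 0.0594 W/m·K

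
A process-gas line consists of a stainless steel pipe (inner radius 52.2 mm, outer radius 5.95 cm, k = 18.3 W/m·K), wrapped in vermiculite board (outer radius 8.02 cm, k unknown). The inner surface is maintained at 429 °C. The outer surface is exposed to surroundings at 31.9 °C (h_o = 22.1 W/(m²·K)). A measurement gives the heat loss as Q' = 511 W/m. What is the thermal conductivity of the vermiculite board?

k = 0.0692 W/m·K

ΣR = ΔT/Q' = |429 − 31.9|/511 = 0.7771 m·K/W
Known resistances:
  R'_stainless steel = ln(0.0595/0.0522)/(2πk) = 0.1309/(2π·18.3) = 0.001138 m·K/W
  R'_conv,out = 1/(2πr h) = 1/(2π·0.0802·22.1) = 0.08980 m·K/W
R_vermiculite board = ΣR − ΣR_known = 0.7771 − 0.09094 = 0.6862 m·K/W
ln(r₂/r₁)/(2πk) = 0.6862 ⇒ k = 0.2985/(2π·0.6862) = 0.0692 W/m·K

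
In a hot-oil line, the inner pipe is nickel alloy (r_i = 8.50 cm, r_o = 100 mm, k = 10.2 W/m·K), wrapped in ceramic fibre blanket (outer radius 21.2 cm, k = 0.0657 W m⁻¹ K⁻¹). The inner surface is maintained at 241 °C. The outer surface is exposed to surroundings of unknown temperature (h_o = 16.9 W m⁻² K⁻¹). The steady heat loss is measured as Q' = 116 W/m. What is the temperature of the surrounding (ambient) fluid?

Sum the resistances:
  R'_nickel alloy = ln(0.100/0.0850)/(2πk) = 0.1625/(2π·10.2) = 0.002536 m·K/W
  R'_ceramic fibre blanket = ln(0.212/0.100)/(2πk) = 0.7514/(2π·0.0657) = 1.820 m·K/W
  R'_conv,out = 1/(2πr h) = 1/(2π·0.212·16.9) = 0.04442 m·K/W
ΣR = 1.867 m·K/W
ΔT = Q'·ΣR = 116 × 1.867 = 216.6 K
Heat flows outward, so T_out = T_in − ΔT = 241 − 216.6 = 24.4 °C

T_out = 24.4 °C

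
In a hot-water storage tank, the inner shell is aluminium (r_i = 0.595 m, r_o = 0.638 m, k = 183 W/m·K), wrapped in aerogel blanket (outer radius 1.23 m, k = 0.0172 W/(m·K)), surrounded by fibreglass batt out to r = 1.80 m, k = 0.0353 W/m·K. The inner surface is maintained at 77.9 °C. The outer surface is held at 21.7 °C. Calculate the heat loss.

Q = 13.8 W

Resistance network (inner→outer):
  R_aluminium = (1/0.595 − 1/0.638)/(4πk) = 0.1133/(4π·183) = 4.926×10^-5 K/W
  R_aerogel blanket = (1/0.638 − 1/1.23)/(4πk) = 0.7544/(4π·0.0172) = 3.490 K/W
  R_fibreglass batt = (1/1.23 − 1/1.80)/(4πk) = 0.2575/(4π·0.0353) = 0.5804 K/W
ΣR = 4.926×10^-5 + 3.490 + 0.5804 = 4.070 K/W
Q = ΔT/ΣR = (77.9 °C − 21.7 °C)/4.070 = 13.8 W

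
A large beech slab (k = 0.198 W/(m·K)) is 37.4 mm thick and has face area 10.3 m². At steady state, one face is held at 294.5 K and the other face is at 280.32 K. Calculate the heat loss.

Q = 773 W

Q = kA·ΔT/L = 0.198 × 10.3 × |294.5 K − 280.32 K| / 0.0374 = 773 W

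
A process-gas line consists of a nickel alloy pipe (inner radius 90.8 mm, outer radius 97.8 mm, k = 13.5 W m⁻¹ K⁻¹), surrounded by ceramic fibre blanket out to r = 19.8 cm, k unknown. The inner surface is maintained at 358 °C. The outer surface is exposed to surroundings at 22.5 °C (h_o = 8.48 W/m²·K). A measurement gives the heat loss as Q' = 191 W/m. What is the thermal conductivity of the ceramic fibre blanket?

k = 0.0676 W/m·K

ΣR = ΔT/Q' = |358 − 22.5|/191 = 1.757 m·K/W
Known resistances:
  R'_nickel alloy = ln(0.0978/0.0908)/(2πk) = 0.07427/(2π·13.5) = 8.755×10^-4 m·K/W
  R'_conv,out = 1/(2πr h) = 1/(2π·0.198·8.48) = 0.09479 m·K/W
R_ceramic fibre blanket = ΣR − ΣR_known = 1.757 − 0.09567 = 1.661 m·K/W
ln(r₂/r₁)/(2πk) = 1.661 ⇒ k = 0.7053/(2π·1.661) = 0.0676 W/m·K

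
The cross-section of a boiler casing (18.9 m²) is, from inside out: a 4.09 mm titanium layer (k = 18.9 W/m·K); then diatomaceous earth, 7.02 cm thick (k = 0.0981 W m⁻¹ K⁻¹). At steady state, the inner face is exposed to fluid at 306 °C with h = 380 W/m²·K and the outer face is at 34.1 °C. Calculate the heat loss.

Q = 7.15 kW

Series thermal resistances, inner to outer:
  R_conv,in = 1/(hA) = 1/(380·18.9) = 1.392×10^-4 K/W
  R_titanium = L/(kA) = 0.00409/(18.9·18.9) = 1.145×10^-5 K/W
  R_diatomaceous earth = L/(kA) = 0.0702/(0.0981·18.9) = 0.03786 K/W
ΣR = 1.392×10^-4 + 1.145×10^-5 + 0.03786 = 0.03801 K/W
Q = ΔT/ΣR = (306 °C − 34.1 °C)/0.03801 = 7150 W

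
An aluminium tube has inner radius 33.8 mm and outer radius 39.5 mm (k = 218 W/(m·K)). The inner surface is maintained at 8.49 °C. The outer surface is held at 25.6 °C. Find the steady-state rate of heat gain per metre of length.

Q' = 2πk·ΔT/ln(r₂/r₁) = 2π × 218 × 17.11 / ln(0.0395/0.0338) = 1.50×10^5 W/m

Q' = 150 kW/m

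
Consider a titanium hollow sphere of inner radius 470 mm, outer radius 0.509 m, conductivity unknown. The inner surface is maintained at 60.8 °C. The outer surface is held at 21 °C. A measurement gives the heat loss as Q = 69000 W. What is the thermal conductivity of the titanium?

ΣR = ΔT/Q = |60.8 − 21|/69000 = 5.768×10^-4 K/W
(1/r₁−1/r₂)/(4πk) = 5.768×10^-4 ⇒ k = 0.1630/(4π·5.768×10^-4) = 22.5 W/m·K

k = 22.5 W/m·K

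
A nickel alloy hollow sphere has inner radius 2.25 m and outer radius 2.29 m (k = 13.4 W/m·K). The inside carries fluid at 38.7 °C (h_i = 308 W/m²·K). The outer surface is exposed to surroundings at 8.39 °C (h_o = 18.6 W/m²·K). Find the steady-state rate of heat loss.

Treat each layer as a resistance in series:
  R_conv,in = 1/(4πr²h) = 1/(4π·2.25²·308) = 5.104×10^-5 K/W
  R_nickel alloy = (1/2.25 − 1/2.29)/(4πk) = 0.007763/(4π·13.4) = 4.610×10^-5 K/W
  R_conv,out = 1/(4πr²h) = 1/(4π·2.29²·18.6) = 8.158×10^-4 K/W
ΣR = 5.104×10^-5 + 4.610×10^-5 + 8.158×10^-4 = 9.129×10^-4 K/W
Q = ΔT/ΣR = (38.7 °C − 8.39 °C)/9.129×10^-4 = 33200 W

Q = 33.2 kW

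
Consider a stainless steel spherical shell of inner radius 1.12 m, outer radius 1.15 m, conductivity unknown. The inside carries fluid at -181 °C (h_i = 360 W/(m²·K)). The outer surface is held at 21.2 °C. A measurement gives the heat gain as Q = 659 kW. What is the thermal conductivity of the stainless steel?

ΣR = ΔT/Q = |-181 − 21.2|/6.59×10^5 = 3.068×10^-4 K/W
Known resistances:
  R_conv,in = 1/(4πr²h) = 1/(4π·1.12²·360) = 1.762×10^-4 K/W
R_stainless steel = ΣR − ΣR_known = 3.068×10^-4 − 1.762×10^-4 = 1.306×10^-4 K/W
(1/r₁−1/r₂)/(4πk) = 1.306×10^-4 ⇒ k = 0.02329/(4π·1.306×10^-4) = 14.2 W/m·K

k = 14.2 W/m·K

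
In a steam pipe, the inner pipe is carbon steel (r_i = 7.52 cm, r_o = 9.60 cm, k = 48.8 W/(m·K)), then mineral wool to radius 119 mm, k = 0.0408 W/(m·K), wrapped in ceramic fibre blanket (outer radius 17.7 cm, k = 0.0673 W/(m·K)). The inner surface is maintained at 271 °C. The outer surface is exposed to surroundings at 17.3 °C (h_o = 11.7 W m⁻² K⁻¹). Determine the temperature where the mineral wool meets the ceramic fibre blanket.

Series thermal resistances, inner to outer:
  R'_carbon steel = ln(0.0960/0.0752)/(2πk) = 0.2442/(2π·48.8) = 7.964×10^-4 m·K/W
  R'_mineral wool = ln(0.119/0.0960)/(2πk) = 0.2148/(2π·0.0408) = 0.8378 m·K/W
  R'_ceramic fibre blanket = ln(0.177/0.119)/(2πk) = 0.3970/(2π·0.0673) = 0.9389 m·K/W
  R'_conv,out = 1/(2πr h) = 1/(2π·0.177·11.7) = 0.07685 m·K/W
ΣR = 7.964×10^-4 + 0.8378 + 0.9389 + 0.07685 = 1.854 m·K/W
Q' = ΔT/ΣR = (271 °C − 17.3 °C)/1.854 = 136.8 W/m
From the inner boundary to the mineral wool/ceramic fibre blanket interface, ΣR_partial = 0.8386 m·K/W.
T_interface = T_in − Q'·ΣR_partial = 271 °C − (136.8)(0.8386) = 156 °C

T = 156 °C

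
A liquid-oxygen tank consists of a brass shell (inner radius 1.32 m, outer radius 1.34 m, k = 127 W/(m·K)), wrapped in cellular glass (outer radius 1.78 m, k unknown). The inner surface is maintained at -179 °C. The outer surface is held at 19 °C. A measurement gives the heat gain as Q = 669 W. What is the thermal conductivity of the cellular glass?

k = 0.0496 W/m·K

ΣR = ΔT/Q = |-179 − 19|/669 = 0.2960 K/W
Known resistances:
  R_brass = (1/1.32 − 1/1.34)/(4πk) = 0.01131/(4π·127) = 7.085×10^-6 K/W
R_cellular glass = ΣR − ΣR_known = 0.2960 − 7.085×10^-6 = 0.2960 K/W
(1/r₁−1/r₂)/(4πk) = 0.2960 ⇒ k = 0.1845/(4π·0.2960) = 0.0496 W/m·K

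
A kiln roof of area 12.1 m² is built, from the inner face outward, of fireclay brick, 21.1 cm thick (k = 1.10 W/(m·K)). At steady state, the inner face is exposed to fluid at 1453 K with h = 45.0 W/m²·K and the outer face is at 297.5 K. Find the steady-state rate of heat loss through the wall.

Resistance network (inner→outer):
  R_conv,in = 1/(hA) = 1/(45.0·12.1) = 0.001837 K/W
  R_fireclay brick = L/(kA) = 0.211/(1.10·12.1) = 0.01585 K/W
ΣR = 0.001837 + 0.01585 = 0.01769 K/W
Q = ΔT/ΣR = (1453 K − 297.5 K)/0.01769 = 65300 W

Q = 65300 W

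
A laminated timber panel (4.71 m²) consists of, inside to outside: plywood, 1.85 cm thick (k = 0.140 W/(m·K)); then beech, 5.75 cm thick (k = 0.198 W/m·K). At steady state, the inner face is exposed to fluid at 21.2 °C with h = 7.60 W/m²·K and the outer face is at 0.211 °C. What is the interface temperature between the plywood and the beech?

Resistance network (inner→outer):
  R_conv,in = 1/(hA) = 1/(7.60·4.71) = 0.02794 K/W
  R_plywood = L/(kA) = 0.0185/(0.140·4.71) = 0.02806 K/W
  R_beech = L/(kA) = 0.0575/(0.198·4.71) = 0.06166 K/W
ΣR = 0.02794 + 0.02806 + 0.06166 = 0.1177 K/W
Q = ΔT/ΣR = (21.2 °C − 0.211 °C)/0.1177 = 178.3 W
From the inner boundary to the plywood/beech interface, ΣR_partial = 0.05600 K/W.
T_interface = T_in − Q·ΣR_partial = 21.2 °C − (178.3)(0.05600) = 11.2 °C

T = 11.2 °C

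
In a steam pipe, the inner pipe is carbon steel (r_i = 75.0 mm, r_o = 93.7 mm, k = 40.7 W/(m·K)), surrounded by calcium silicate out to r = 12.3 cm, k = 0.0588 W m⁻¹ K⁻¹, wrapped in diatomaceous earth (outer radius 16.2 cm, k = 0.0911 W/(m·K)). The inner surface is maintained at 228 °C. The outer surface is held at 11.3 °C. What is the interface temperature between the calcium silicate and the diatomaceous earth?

Resistance network (inner→outer):
  R'_carbon steel = ln(0.0937/0.0750)/(2πk) = 0.2226/(2π·40.7) = 8.705×10^-4 m·K/W
  R'_calcium silicate = ln(0.123/0.0937)/(2πk) = 0.2721/(2π·0.0588) = 0.7365 m·K/W
  R'_diatomaceous earth = ln(0.162/0.123)/(2πk) = 0.2754/(2π·0.0911) = 0.4812 m·K/W
ΣR = 8.705×10^-4 + 0.7365 + 0.4812 = 1.219 m·K/W
Q' = ΔT/ΣR = (228 °C − 11.3 °C)/1.219 = 177.8 W/m
From the inner boundary to the calcium silicate/diatomaceous earth interface, ΣR_partial = 0.7374 m·K/W.
T_interface = T_in − Q'·ΣR_partial = 228 °C − (177.8)(0.7374) = 96.9 °C

T = 96.9 °C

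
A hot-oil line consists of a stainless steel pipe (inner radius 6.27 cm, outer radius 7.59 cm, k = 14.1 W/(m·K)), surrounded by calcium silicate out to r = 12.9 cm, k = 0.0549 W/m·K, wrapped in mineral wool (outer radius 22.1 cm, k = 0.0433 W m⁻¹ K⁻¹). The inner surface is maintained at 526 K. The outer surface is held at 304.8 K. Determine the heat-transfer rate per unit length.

Q' = 62.9 W/m

Series thermal resistances, inner to outer:
  R'_stainless steel = ln(0.0759/0.0627)/(2πk) = 0.1911/(2π·14.1) = 0.002157 m·K/W
  R'_calcium silicate = ln(0.129/0.0759)/(2πk) = 0.5304/(2π·0.0549) = 1.538 m·K/W
  R'_mineral wool = ln(0.221/0.129)/(2πk) = 0.5384/(2π·0.0433) = 1.979 m·K/W
ΣR = 0.002157 + 1.538 + 1.979 = 3.519 m·K/W
Q' = ΔT/ΣR = (526 K − 304.8 K)/3.519 = 62.9 W/m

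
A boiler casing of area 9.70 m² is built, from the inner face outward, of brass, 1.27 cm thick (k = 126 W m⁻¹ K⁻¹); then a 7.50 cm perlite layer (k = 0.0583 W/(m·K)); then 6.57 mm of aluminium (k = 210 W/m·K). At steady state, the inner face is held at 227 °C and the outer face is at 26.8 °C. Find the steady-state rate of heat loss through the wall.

Treat each layer as a resistance in series:
  R_brass = L/(kA) = 0.0127/(126·9.70) = 1.039×10^-5 K/W
  R_perlite = L/(kA) = 0.0750/(0.0583·9.70) = 0.1326 K/W
  R_aluminium = L/(kA) = 0.00657/(210·9.70) = 3.225×10^-6 K/W
ΣR = 1.039×10^-5 + 0.1326 + 3.225×10^-6 = 0.1326 K/W
Q = ΔT/ΣR = (227 °C − 26.8 °C)/0.1326 = 1510 W

Q = 1510 W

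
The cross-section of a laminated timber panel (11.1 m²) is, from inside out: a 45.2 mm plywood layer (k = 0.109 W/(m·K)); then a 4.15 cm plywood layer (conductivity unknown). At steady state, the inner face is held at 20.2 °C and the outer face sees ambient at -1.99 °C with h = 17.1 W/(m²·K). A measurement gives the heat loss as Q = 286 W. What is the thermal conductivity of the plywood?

k = 0.107 W/m·K

ΣR = ΔT/Q = |20.2 − -1.99|/286 = 0.07759 K/W
Known resistances:
  R_plywood = L/(kA) = 0.0452/(0.109·11.1) = 0.03736 K/W
  R_conv,out = 1/(hA) = 1/(17.1·11.1) = 0.005268 K/W
R_plywood = ΣR − ΣR_known = 0.07759 − 0.04263 = 0.03496 K/W
L/(kA) = 0.03496 ⇒ k = 0.0415/(0.03496·11.1) = 0.107 W/m·K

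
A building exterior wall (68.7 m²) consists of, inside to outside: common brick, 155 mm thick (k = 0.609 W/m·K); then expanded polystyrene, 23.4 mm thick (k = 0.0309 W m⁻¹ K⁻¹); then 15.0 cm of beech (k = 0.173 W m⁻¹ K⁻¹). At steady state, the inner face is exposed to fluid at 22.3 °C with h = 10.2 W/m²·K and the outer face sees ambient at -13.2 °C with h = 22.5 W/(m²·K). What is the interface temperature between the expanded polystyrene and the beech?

Treat each layer as a resistance in series:
  R_conv,in = 1/(hA) = 1/(10.2·68.7) = 0.001427 K/W
  R_common brick = L/(kA) = 0.155/(0.609·68.7) = 0.003705 K/W
  R_expanded polystyrene = L/(kA) = 0.0234/(0.0309·68.7) = 0.01102 K/W
  R_beech = L/(kA) = 0.150/(0.173·68.7) = 0.01262 K/W
  R_conv,out = 1/(hA) = 1/(22.5·68.7) = 6.469×10^-4 K/W
ΣR = 0.001427 + 0.003705 + 0.01102 + 0.01262 + 6.469×10^-4 = 0.02942 K/W
Q = ΔT/ΣR = (22.3 °C − -13.2 °C)/0.02942 = 1207 W
From the inner boundary to the expanded polystyrene/beech interface, ΣR_partial = 0.01615 K/W.
T_interface = T_in − Q·ΣR_partial = 22.3 °C − (1207)(0.01615) = 2.81 °C

T = 2.81 °C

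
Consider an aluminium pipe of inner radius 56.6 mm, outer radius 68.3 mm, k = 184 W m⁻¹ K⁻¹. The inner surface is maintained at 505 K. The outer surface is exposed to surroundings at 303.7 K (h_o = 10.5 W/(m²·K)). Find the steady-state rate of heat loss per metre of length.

Treat each layer as a resistance in series:
  R'_aluminium = ln(0.0683/0.0566)/(2πk) = 0.1879/(2π·184) = 1.625×10^-4 m·K/W
  R'_conv,out = 1/(2πr h) = 1/(2π·0.0683·10.5) = 0.2219 m·K/W
ΣR = 1.625×10^-4 + 0.2219 = 0.2221 m·K/W
Q' = ΔT/ΣR = (505 K − 303.7 K)/0.2221 = 906 W/m

Q' = 906 W/m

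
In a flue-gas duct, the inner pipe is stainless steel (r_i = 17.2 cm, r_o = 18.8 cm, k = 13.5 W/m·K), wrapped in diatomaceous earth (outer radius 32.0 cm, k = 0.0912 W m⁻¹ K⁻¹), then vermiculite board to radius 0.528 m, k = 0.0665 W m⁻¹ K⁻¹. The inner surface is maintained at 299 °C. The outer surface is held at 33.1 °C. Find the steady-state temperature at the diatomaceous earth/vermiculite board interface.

T = 183 °C

Treat each layer as a resistance in series:
  R'_stainless steel = ln(0.188/0.172)/(2πk) = 0.08895/(2π·13.5) = 0.001049 m·K/W
  R'_diatomaceous earth = ln(0.320/0.188)/(2πk) = 0.5319/(2π·0.0912) = 0.9282 m·K/W
  R'_vermiculite board = ln(0.528/0.320)/(2πk) = 0.5008/(2π·0.0665) = 1.199 m·K/W
ΣR = 0.001049 + 0.9282 + 1.199 = 2.128 m·K/W
Q' = ΔT/ΣR = (299 °C − 33.1 °C)/2.128 = 125.0 W/m
From the inner boundary to the diatomaceous earth/vermiculite board interface, ΣR_partial = 0.9292 m·K/W.
T_interface = T_in − Q'·ΣR_partial = 299 °C − (125.0)(0.9292) = 183 °C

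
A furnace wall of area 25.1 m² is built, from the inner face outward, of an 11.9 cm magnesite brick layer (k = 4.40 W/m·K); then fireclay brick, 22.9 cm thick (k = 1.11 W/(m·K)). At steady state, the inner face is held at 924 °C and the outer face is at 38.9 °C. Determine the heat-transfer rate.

Series thermal resistances, inner to outer:
  R_magnesite brick = L/(kA) = 0.119/(4.40·25.1) = 0.001078 K/W
  R_fireclay brick = L/(kA) = 0.229/(1.11·25.1) = 0.008219 K/W
ΣR = 0.001078 + 0.008219 = 0.009297 K/W
Q = ΔT/ΣR = (924 °C − 38.9 °C)/0.009297 = 95200 W

Q = 95.2 kW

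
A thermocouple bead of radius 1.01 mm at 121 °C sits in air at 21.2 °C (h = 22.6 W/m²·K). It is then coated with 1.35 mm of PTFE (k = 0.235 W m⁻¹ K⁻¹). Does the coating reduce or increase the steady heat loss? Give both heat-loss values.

Critical radius for a sphere: r_cr = 2k/h = 0.0208 m = 2.08 cm.
Outer radius after coating: r₂ = 0.00101 + 0.00135 = 0.00236 m.
Since r₁ < r_cr and r₂ ≤ r_cr, the coating moves toward the maximum at r_cr — heat loss rises.
Bare: R = 1/(4πr₁²h) = 3452 K/W; Q = 99.8/3452 = 0.0289 W.
Coated: R = R_cond + R_conv = 824.0 K/W; Q = 99.8/824.0 = 0.121 W.

increases: 0.0289 → 0.121 W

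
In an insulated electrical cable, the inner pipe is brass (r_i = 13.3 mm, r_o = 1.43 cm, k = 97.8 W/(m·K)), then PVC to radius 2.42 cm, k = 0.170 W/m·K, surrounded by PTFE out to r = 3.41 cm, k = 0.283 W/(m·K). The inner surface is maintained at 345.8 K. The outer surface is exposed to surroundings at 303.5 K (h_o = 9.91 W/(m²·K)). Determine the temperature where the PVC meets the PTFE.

Series thermal resistances, inner to outer:
  R'_brass = ln(0.0143/0.0133)/(2πk) = 0.07250/(2π·97.8) = 1.180×10^-4 m·K/W
  R'_PVC = ln(0.0242/0.0143)/(2πk) = 0.5261/(2π·0.170) = 0.4925 m·K/W
  R'_PTFE = ln(0.0341/0.0242)/(2πk) = 0.3429/(2π·0.283) = 0.1929 m·K/W
  R'_conv,out = 1/(2πr h) = 1/(2π·0.0341·9.91) = 0.4710 m·K/W
ΣR = 1.180×10^-4 + 0.4925 + 0.1929 + 0.4710 = 1.157 m·K/W
Q' = ΔT/ΣR = (345.8 K − 303.5 K)/1.157 = 36.56 W/m
From the inner boundary to the PVC/PTFE interface, ΣR_partial = 0.4926 m·K/W.
T_interface = T_in − Q'·ΣR_partial = 345.8 K − (36.56)(0.4926) = 327.8 K

T = 327.8 K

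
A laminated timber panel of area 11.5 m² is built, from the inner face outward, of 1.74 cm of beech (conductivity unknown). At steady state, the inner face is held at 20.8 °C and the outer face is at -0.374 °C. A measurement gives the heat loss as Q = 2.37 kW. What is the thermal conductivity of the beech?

k = 0.169 W/m·K

ΣR = ΔT/Q = |20.8 − -0.374|/2370 = 0.008934 K/W
L/(kA) = 0.008934 ⇒ k = 0.0174/(0.008934·11.5) = 0.169 W/m·K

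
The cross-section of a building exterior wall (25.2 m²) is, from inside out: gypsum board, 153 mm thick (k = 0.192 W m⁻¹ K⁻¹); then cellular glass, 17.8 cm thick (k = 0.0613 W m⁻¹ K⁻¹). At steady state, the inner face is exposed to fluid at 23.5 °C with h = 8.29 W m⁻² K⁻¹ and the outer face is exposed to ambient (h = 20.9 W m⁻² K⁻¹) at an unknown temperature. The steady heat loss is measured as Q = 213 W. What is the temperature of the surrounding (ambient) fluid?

T_out = -9.20 °C

Sum the resistances:
  R_conv,in = 1/(hA) = 1/(8.29·25.2) = 0.004787 K/W
  R_gypsum board = L/(kA) = 0.153/(0.192·25.2) = 0.03162 K/W
  R_cellular glass = L/(kA) = 0.178/(0.0613·25.2) = 0.1152 K/W
  R_conv,out = 1/(hA) = 1/(20.9·25.2) = 0.001899 K/W
ΣR = 0.1535 K/W
ΔT = Q·ΣR = 213 × 0.1535 = 32.70 K
Heat flows outward, so T_out = T_in − ΔT = 23.5 − 32.70 = -9.20 °C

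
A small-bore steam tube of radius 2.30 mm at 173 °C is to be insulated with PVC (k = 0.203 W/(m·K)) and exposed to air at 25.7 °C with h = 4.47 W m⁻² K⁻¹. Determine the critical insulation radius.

For a cylinder, r_cr = k_ins/h = 0.203/4.47 = 0.0454 m = 4.54 cm

r_cr = 4.54 cm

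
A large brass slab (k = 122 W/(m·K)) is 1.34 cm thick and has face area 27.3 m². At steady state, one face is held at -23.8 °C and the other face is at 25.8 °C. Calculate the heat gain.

Q = 12300 kW

Q = kA·ΔT/L = 122 × 27.3 × |-23.8 °C − 25.8 °C| / 0.0134 = 1.23×10^7 W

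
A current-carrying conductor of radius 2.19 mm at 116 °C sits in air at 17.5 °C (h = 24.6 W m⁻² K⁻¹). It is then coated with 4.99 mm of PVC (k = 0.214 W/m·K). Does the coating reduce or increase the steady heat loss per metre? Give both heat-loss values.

Critical radius for a cylinder: r_cr = k/h = 0.00870 m = 0.870 cm.
Outer radius after coating: r₂ = 0.00219 + 0.00499 = 0.00718 m.
Since r₁ < r_cr and r₂ ≤ r_cr, the coating moves toward the maximum at r_cr — heat loss rises.
Bare: R = 1/(2πr₁h) = 2.954 m·K/W; Q = 98.5/2.954 = 33.3 W/m.
Coated: R = R_cond + R_conv = 1.784 m·K/W; Q = 98.5/1.784 = 55.2 W/m.

increases: 33.3 → 55.2 W/m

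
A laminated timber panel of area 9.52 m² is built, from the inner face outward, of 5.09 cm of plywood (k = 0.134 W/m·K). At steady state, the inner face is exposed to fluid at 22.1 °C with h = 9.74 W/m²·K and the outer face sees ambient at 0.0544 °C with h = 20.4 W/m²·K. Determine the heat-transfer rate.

Resistance network (inner→outer):
  R_conv,in = 1/(hA) = 1/(9.74·9.52) = 0.01078 K/W
  R_plywood = L/(kA) = 0.0509/(0.134·9.52) = 0.03990 K/W
  R_conv,out = 1/(hA) = 1/(20.4·9.52) = 0.005149 K/W
ΣR = 0.01078 + 0.03990 + 0.005149 = 0.05583 K/W
Q = ΔT/ΣR = (22.1 °C − 0.0544 °C)/0.05583 = 395 W

Q = 395 W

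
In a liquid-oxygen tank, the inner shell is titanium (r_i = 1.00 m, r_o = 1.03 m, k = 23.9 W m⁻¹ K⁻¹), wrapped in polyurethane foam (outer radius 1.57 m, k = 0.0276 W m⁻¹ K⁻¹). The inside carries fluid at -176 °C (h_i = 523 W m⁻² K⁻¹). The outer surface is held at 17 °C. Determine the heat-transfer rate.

Series thermal resistances, inner to outer:
  R_conv,in = 1/(4πr²h) = 1/(4π·1.00²·523) = 1.522×10^-4 K/W
  R_titanium = (1/1.00 − 1/1.03)/(4πk) = 0.02913/(4π·23.9) = 9.698×10^-5 K/W
  R_polyurethane foam = (1/1.03 − 1/1.57)/(4πk) = 0.3339/(4π·0.0276) = 0.9628 K/W
ΣR = 1.522×10^-4 + 9.698×10^-5 + 0.9628 = 0.9630 K/W
Q = ΔT/ΣR = (-176 °C − 17 °C)/0.9630 = -200 W
(Negative Q ⇒ heat flows inward; heat gain = 200 W.)

Q = 200 W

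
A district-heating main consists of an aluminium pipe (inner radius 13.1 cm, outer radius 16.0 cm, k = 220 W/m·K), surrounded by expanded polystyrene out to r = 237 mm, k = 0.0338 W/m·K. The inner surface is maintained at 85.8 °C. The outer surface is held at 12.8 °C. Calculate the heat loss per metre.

Treat each layer as a resistance in series:
  R'_aluminium = ln(0.160/0.131)/(2πk) = 0.2000/(2π·220) = 1.447×10^-4 m·K/W
  R'_expanded polystyrene = ln(0.237/0.160)/(2πk) = 0.3929/(2π·0.0338) = 1.850 m·K/W
ΣR = 1.447×10^-4 + 1.850 = 1.850 m·K/W
Q' = ΔT/ΣR = (85.8 °C − 12.8 °C)/1.850 = 39.5 W/m

Q' = 39.5 W/m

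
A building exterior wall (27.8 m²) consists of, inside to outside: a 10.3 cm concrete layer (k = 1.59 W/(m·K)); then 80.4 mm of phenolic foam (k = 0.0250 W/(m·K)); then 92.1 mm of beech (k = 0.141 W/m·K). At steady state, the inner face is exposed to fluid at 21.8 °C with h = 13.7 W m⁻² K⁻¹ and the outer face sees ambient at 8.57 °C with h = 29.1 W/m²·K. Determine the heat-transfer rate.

Q = 91.0 W

Series thermal resistances, inner to outer:
  R_conv,in = 1/(hA) = 1/(13.7·27.8) = 0.002626 K/W
  R_concrete = L/(kA) = 0.103/(1.59·27.8) = 0.002330 K/W
  R_phenolic foam = L/(kA) = 0.0804/(0.0250·27.8) = 0.1157 K/W
  R_beech = L/(kA) = 0.0921/(0.141·27.8) = 0.02350 K/W
  R_conv,out = 1/(hA) = 1/(29.1·27.8) = 0.001236 K/W
ΣR = 0.002626 + 0.002330 + 0.1157 + 0.02350 + 0.001236 = 0.1454 K/W
Q = ΔT/ΣR = (21.8 °C − 8.57 °C)/0.1454 = 91.0 W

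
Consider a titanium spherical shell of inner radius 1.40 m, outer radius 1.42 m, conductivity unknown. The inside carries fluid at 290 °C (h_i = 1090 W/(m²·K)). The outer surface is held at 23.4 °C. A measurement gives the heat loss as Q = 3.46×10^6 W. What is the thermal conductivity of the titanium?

ΣR = ΔT/Q = |290 − 23.4|/3.46×10^6 = 7.705×10^-5 K/W
Known resistances:
  R_conv,in = 1/(4πr²h) = 1/(4π·1.40²·1090) = 3.725×10^-5 K/W
R_titanium = ΣR − ΣR_known = 7.705×10^-5 − 3.725×10^-5 = 3.980×10^-5 K/W
(1/r₁−1/r₂)/(4πk) = 3.980×10^-5 ⇒ k = 0.01006/(4π·3.980×10^-5) = 20.1 W/m·K

k = 20.1 W/m·K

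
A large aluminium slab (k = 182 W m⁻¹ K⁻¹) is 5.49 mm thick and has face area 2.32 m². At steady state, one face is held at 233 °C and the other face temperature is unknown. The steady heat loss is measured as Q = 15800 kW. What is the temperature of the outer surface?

T_out = 27.6 °C

Sum the resistances:
  R_aluminium = L/(kA) = 0.00549/(182·2.32) = 1.300×10^-5 K/W
ΣR = 1.300×10^-5 K/W
ΔT = Q·ΣR = 1.58×10^7 × 1.300×10^-5 = 205.4 K
Heat flows outward, so T_out = T_in − ΔT = 233 − 205.4 = 27.6 °C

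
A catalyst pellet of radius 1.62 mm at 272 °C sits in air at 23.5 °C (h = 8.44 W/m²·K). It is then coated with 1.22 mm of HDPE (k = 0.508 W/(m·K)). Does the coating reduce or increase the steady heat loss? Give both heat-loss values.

increases: 0.0692 → 0.205 W

Critical radius for a sphere: r_cr = 2k/h = 0.120 m = 12.0 cm.
Outer radius after coating: r₂ = 0.00162 + 0.00122 = 0.00284 m.
Since r₁ < r_cr and r₂ ≤ r_cr, the coating moves toward the maximum at r_cr — heat loss rises.
Bare: R = 1/(4πr₁²h) = 3593 K/W; Q = 248.5/3593 = 0.0692 W.
Coated: R = R_cond + R_conv = 1211 K/W; Q = 248.5/1211 = 0.205 W.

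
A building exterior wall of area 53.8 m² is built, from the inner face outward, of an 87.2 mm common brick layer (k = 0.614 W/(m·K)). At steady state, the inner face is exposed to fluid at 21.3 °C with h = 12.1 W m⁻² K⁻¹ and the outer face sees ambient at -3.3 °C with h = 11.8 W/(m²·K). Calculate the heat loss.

Resistance network (inner→outer):
  R_conv,in = 1/(hA) = 1/(12.1·53.8) = 0.001536 K/W
  R_common brick = L/(kA) = 0.0872/(0.614·53.8) = 0.002640 K/W
  R_conv,out = 1/(hA) = 1/(11.8·53.8) = 0.001575 K/W
ΣR = 0.001536 + 0.002640 + 0.001575 = 0.005751 K/W
Q = ΔT/ΣR = (21.3 °C − -3.3 °C)/0.005751 = 4280 W

Q = 4280 W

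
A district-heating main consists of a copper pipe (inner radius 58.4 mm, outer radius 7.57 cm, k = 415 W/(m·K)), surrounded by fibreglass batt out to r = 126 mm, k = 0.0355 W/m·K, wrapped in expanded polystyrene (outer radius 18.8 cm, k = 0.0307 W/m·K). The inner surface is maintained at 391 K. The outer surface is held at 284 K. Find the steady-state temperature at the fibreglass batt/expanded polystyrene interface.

T = 334.9 K

Treat each layer as a resistance in series:
  R'_copper = ln(0.0757/0.0584)/(2πk) = 0.2595/(2π·415) = 9.951×10^-5 m·K/W
  R'_fibreglass batt = ln(0.126/0.0757)/(2πk) = 0.5095/(2π·0.0355) = 2.284 m·K/W
  R'_expanded polystyrene = ln(0.188/0.126)/(2πk) = 0.4002/(2π·0.0307) = 2.075 m·K/W
ΣR = 9.951×10^-5 + 2.284 + 2.075 = 4.359 m·K/W
Q' = ΔT/ΣR = (391 K − 284 K)/4.359 = 24.55 W/m
From the inner boundary to the fibreglass batt/expanded polystyrene interface, ΣR_partial = 2.284 m·K/W.
T_interface = T_in − Q'·ΣR_partial = 391 K − (24.55)(2.284) = 334.9 K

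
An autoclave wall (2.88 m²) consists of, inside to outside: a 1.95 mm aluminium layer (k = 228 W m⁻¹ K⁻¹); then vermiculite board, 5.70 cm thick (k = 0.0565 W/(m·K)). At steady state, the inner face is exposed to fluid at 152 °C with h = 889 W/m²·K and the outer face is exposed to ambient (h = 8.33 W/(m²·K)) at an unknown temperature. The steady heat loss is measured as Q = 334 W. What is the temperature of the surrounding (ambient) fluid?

Series resistances:
  R_conv,in = 1/(hA) = 1/(889·2.88) = 3.906×10^-4 K/W
  R_aluminium = L/(kA) = 0.00195/(228·2.88) = 2.970×10^-6 K/W
  R_vermiculite board = L/(kA) = 0.0570/(0.0565·2.88) = 0.3503 K/W
  R_conv,out = 1/(hA) = 1/(8.33·2.88) = 0.04168 K/W
ΣR = 0.3924 K/W
ΔT = Q·ΣR = 334 × 0.3924 = 131.1 K
Heat flows outward, so T_out = T_in − ΔT = 152 − 131.1 = 20.9 °C

T_out = 20.9 °C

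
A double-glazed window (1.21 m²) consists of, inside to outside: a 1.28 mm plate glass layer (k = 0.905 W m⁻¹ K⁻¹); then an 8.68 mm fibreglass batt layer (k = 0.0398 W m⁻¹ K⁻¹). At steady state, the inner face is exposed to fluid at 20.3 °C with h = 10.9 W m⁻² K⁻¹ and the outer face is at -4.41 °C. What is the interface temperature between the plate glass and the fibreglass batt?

T = 12.9 °C

Resistance network (inner→outer):
  R_conv,in = 1/(hA) = 1/(10.9·1.21) = 0.07582 K/W
  R_plate glass = L/(kA) = 0.00128/(0.905·1.21) = 0.001169 K/W
  R_fibreglass batt = L/(kA) = 0.00868/(0.0398·1.21) = 0.1802 K/W
ΣR = 0.07582 + 0.001169 + 0.1802 = 0.2572 K/W
Q = ΔT/ΣR = (20.3 °C − -4.41 °C)/0.2572 = 96.07 W
From the inner boundary to the plate glass/fibreglass batt interface, ΣR_partial = 0.07699 K/W.
T_interface = T_in − Q·ΣR_partial = 20.3 °C − (96.07)(0.07699) = 12.9 °C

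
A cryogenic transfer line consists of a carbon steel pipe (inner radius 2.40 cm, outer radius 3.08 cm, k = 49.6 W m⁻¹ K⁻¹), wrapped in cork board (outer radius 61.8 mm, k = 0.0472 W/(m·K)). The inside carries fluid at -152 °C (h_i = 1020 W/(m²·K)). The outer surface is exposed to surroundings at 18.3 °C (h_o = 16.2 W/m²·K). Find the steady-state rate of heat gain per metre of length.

Series thermal resistances, inner to outer:
  R'_conv,in = 1/(2πr h) = 1/(2π·0.0240·1020) = 0.006501 m·K/W
  R'_carbon steel = ln(0.0308/0.0240)/(2πk) = 0.2495/(2π·49.6) = 8.005×10^-4 m·K/W
  R'_cork board = ln(0.0618/0.0308)/(2πk) = 0.6964/(2π·0.0472) = 2.348 m·K/W
  R'_conv,out = 1/(2πr h) = 1/(2π·0.0618·16.2) = 0.1590 m·K/W
ΣR = 0.006501 + 8.005×10^-4 + 2.348 + 0.1590 = 2.514 m·K/W
Q' = ΔT/ΣR = (-152 °C − 18.3 °C)/2.514 = -67.7 W/m
(Negative Q' ⇒ heat flows inward; heat gain = 67.7 W/m.)

Q' = 67.7 W/m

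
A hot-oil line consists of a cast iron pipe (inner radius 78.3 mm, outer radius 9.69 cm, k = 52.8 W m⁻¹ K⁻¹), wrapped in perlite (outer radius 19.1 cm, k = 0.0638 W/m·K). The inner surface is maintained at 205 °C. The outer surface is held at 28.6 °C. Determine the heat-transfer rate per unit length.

Resistance network (inner→outer):
  R'_cast iron = ln(0.0969/0.0783)/(2πk) = 0.2131/(2π·52.8) = 6.424×10^-4 m·K/W
  R'_perlite = ln(0.191/0.0969)/(2πk) = 0.6786/(2π·0.0638) = 1.693 m·K/W
ΣR = 6.424×10^-4 + 1.693 = 1.694 m·K/W
Q' = ΔT/ΣR = (205 °C − 28.6 °C)/1.694 = 104 W/m

Q' = 104 W/m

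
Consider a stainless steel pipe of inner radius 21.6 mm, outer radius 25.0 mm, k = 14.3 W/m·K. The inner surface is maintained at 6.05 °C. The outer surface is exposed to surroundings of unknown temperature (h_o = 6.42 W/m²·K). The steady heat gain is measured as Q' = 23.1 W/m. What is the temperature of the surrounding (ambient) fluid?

Series resistances:
  R'_stainless steel = ln(0.0250/0.0216)/(2πk) = 0.1462/(2π·14.3) = 0.001627 m·K/W
  R'_conv,out = 1/(2πr h) = 1/(2π·0.0250·6.42) = 0.9916 m·K/W
ΣR = 0.9932 m·K/W
ΔT = Q'·ΣR = 23.1 × 0.9932 = 22.94 K
Heat flows inward, so T_out = T_in + ΔT = 6.05 + 22.94 = 29.0 °C

T_out = 29.0 °C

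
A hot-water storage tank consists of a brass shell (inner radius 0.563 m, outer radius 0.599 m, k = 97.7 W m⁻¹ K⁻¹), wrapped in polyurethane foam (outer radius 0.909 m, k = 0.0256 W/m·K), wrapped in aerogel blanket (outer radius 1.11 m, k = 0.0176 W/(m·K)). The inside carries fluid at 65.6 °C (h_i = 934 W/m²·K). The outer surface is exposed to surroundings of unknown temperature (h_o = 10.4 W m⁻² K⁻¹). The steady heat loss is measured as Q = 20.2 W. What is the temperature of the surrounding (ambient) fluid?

Series resistances:
  R_conv,in = 1/(4πr²h) = 1/(4π·0.563²·934) = 2.688×10^-4 K/W
  R_brass = (1/0.563 − 1/0.599)/(4πk) = 0.1067/(4π·97.7) = 8.695×10^-5 K/W
  R_polyurethane foam = (1/0.599 − 1/0.909)/(4πk) = 0.5693/(4π·0.0256) = 1.770 K/W
  R_aerogel blanket = (1/0.909 − 1/1.11)/(4πk) = 0.1992/(4π·0.0176) = 0.9007 K/W
  R_conv,out = 1/(4πr²h) = 1/(4π·1.11²·10.4) = 0.006210 K/W
ΣR = 2.677 K/W
ΔT = Q·ΣR = 20.2 × 2.677 = 54.08 K
Heat flows outward, so T_out = T_in − ΔT = 65.6 − 54.08 = 11.5 °C

T_out = 11.5 °C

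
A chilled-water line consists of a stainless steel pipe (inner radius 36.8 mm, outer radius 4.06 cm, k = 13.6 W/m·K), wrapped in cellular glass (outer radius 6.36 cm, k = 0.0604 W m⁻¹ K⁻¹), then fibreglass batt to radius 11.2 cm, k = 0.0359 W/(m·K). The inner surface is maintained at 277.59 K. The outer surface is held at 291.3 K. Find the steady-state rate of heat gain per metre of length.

Q' = 3.71 W/m

Series thermal resistances, inner to outer:
  R'_stainless steel = ln(0.0406/0.0368)/(2πk) = 0.09827/(2π·13.6) = 0.001150 m·K/W
  R'_cellular glass = ln(0.0636/0.0406)/(2πk) = 0.4488/(2π·0.0604) = 1.183 m·K/W
  R'_fibreglass batt = ln(0.112/0.0636)/(2πk) = 0.5659/(2π·0.0359) = 2.509 m·K/W
ΣR = 0.001150 + 1.183 + 2.509 = 3.693 m·K/W
Q' = ΔT/ΣR = (277.59 K − 291.3 K)/3.693 = -3.71 W/m
(Negative Q' ⇒ heat flows inward; heat gain = 3.71 W/m.)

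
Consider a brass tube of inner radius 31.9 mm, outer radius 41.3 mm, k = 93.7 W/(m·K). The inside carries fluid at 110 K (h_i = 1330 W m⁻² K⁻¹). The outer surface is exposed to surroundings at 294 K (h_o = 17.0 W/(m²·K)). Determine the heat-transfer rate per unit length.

Resistance network (inner→outer):
  R'_conv,in = 1/(2πr h) = 1/(2π·0.0319·1330) = 0.003751 m·K/W
  R'_brass = ln(0.0413/0.0319)/(2πk) = 0.2583/(2π·93.7) = 4.387×10^-4 m·K/W
  R'_conv,out = 1/(2πr h) = 1/(2π·0.0413·17.0) = 0.2267 m·K/W
ΣR = 0.003751 + 4.387×10^-4 + 0.2267 = 0.2309 m·K/W
Q' = ΔT/ΣR = (110 K − 294 K)/0.2309 = -797 W/m
(Negative Q' ⇒ heat flows inward; heat gain = 797 W/m.)

Q' = 797 W/m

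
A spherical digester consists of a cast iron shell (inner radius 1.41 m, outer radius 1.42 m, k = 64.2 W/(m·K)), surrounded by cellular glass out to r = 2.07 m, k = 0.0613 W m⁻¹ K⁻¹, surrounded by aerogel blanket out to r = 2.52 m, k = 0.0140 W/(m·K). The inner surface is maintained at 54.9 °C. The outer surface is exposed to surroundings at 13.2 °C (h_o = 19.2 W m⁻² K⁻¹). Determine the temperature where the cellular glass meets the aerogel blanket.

Treat each layer as a resistance in series:
  R_cast iron = (1/1.41 − 1/1.42)/(4πk) = 0.004995/(4π·64.2) = 6.191×10^-6 K/W
  R_cellular glass = (1/1.42 − 1/2.07)/(4πk) = 0.2211/(4π·0.0613) = 0.2871 K/W
  R_aerogel blanket = (1/2.07 − 1/2.52)/(4πk) = 0.08627/(4π·0.0140) = 0.4903 K/W
  R_conv,out = 1/(4πr²h) = 1/(4π·2.52²·19.2) = 6.527×10^-4 K/W
ΣR = 6.191×10^-6 + 0.2871 + 0.4903 + 6.527×10^-4 = 0.7781 K/W
Q = ΔT/ΣR = (54.9 °C − 13.2 °C)/0.7781 = 53.59 W
From the inner boundary to the cellular glass/aerogel blanket interface, ΣR_partial = 0.2871 K/W.
T_interface = T_in − Q·ΣR_partial = 54.9 °C − (53.59)(0.2871) = 39.5 °C

T = 39.5 °C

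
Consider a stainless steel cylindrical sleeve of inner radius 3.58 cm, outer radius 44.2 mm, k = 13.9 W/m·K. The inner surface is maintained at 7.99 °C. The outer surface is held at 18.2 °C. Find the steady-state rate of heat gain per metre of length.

Q' = 2πk·ΔT/ln(r₂/r₁) = 2π × 13.9 × 10.21 / ln(0.0442/0.0358) = 4230 W/m

Q' = 4.23 kW/m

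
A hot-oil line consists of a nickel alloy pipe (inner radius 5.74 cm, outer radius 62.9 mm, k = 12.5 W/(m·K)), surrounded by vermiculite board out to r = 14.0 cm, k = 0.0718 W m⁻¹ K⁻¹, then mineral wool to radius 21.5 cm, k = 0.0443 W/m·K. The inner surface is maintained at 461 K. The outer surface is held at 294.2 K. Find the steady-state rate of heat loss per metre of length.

Q' = 50.3 W/m

Resistance network (inner→outer):
  R'_nickel alloy = ln(0.0629/0.0574)/(2πk) = 0.09150/(2π·12.5) = 0.001165 m·K/W
  R'_vermiculite board = ln(0.140/0.0629)/(2πk) = 0.8001/(2π·0.0718) = 1.774 m·K/W
  R'_mineral wool = ln(0.215/0.140)/(2πk) = 0.4290/(2π·0.0443) = 1.541 m·K/W
ΣR = 0.001165 + 1.774 + 1.541 = 3.316 m·K/W
Q' = ΔT/ΣR = (461 K − 294.2 K)/3.316 = 50.3 W/m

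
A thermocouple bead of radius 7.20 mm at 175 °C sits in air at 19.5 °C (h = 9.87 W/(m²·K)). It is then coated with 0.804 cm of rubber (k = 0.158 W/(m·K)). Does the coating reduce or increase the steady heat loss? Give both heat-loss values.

increases: 1.00 → 2.17 W

Critical radius for a sphere: r_cr = 2k/h = 0.0320 m = 3.20 cm.
Outer radius after coating: r₂ = 0.00720 + 0.00804 = 0.01524 m.
Since r₁ < r_cr and r₂ ≤ r_cr, the coating moves toward the maximum at r_cr — heat loss rises.
Bare: R = 1/(4πr₁²h) = 155.5 K/W; Q = 155.5/155.5 = 1.00 W.
Coated: R = R_cond + R_conv = 71.62 K/W; Q = 155.5/71.62 = 2.17 W.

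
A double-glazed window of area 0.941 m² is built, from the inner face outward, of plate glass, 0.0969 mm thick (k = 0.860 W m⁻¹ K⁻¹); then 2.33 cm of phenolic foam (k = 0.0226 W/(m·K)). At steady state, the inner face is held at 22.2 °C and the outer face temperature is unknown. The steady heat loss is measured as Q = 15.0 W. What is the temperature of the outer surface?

T_out = 5.76 °C

Series resistances:
  R_plate glass = L/(kA) = 9.69×10^-5/(0.860·0.941) = 1.197×10^-4 K/W
  R_phenolic foam = L/(kA) = 0.0233/(0.0226·0.941) = 1.096 K/W
ΣR = 1.096 K/W
ΔT = Q·ΣR = 15.0 × 1.096 = 16.44 K
Heat flows outward, so T_out = T_in − ΔT = 22.2 − 16.44 = 5.76 °C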